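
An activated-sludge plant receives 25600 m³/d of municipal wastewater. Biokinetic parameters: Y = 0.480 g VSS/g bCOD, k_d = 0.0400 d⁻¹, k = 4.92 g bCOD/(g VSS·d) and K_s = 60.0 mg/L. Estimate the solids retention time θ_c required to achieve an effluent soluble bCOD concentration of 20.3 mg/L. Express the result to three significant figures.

Specific growth rate at S = 20.3 mg/L: μ = YkS/(K_s+S) = 0.480·4.92·20.3/(60.0+20.3) = 0.5970 d⁻¹.
Then 1/θ_c = μ − k_d = 0.5970 − 0.0400 = 0.5570 d⁻¹, giving θ_c = 1.795 d.

θ_c ≈ 1.80 d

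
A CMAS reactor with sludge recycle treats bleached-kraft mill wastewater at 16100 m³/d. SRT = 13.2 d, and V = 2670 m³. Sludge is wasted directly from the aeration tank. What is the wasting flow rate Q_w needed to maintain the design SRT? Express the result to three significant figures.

Q_w ≈ 202 m³/d

With mixed-liquor wasting, θ_c = V/Q_w, so Q_w = V/θ_c = 2670/13.2 = 202.3 m³/d.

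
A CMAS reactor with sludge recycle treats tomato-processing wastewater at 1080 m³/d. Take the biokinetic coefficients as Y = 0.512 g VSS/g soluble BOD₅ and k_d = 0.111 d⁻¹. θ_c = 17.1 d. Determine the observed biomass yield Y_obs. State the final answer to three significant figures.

Y_obs ≈ 0.177 g VSS/g soluble BOD₅

Correct the yield for decay: Y_obs = Y/(1 + k_d θ_c) = 0.512 / (1 + 0.111 × 17.1) = 0.512 / 2.898 = 0.1767.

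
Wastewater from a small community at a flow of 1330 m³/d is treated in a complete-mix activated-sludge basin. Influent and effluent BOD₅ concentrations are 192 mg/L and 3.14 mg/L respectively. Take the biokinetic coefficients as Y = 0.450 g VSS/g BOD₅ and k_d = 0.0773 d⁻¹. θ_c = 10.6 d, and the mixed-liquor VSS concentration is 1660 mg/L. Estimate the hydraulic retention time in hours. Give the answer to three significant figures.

τ ≈ 7.16 h

From the SRT design equation V = Y Q (S₀−S) θ_c / [X (1 + k_d θ_c)] = 0.450 × 1330 × (192 − 3.14) × 10.6 / [1660 × (1 + 0.0773 × 10.6)] = 1.2×10^6 / 3020 = 396.7 m³.
HRT = V/Q = 396.7 m³ / 1330 m³·d⁻¹ = 0.2983 d × 24 = 7.159 h.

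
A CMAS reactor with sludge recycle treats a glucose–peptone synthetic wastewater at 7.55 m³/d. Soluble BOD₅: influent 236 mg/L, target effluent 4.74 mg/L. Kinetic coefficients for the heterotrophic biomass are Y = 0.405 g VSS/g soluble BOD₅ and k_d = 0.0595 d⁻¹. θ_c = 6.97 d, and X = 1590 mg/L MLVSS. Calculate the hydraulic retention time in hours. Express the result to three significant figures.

Steady-state biomass mass balance: V·X·(1 + k_d·θ_c) = Y·Q·(S₀ − S)·θ_c, so V = 0.405 × 7.55 × (236 − 4.74) × 6.97 / [1590 × (1 + 0.0595 × 6.97)] = 4.93×10^3 / 2249 = 2.191 m³.
HRT = V/Q = 2.191 m³ / 7.55 m³·d⁻¹ = 0.2902 d × 24 = 6.965 h.

τ ≈ 6.97 h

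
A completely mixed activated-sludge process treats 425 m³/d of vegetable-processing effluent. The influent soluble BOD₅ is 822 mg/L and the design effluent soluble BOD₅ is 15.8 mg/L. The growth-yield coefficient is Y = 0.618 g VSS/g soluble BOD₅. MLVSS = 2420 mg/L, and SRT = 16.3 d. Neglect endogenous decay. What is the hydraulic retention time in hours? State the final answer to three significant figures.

τ ≈ 80.5 h

V·X = Y·Q·ΔS·θ_c gives V = 0.618 × 425 × (822 − 15.8) × 16.3 / 2420 = 1426 m³.
HRT = V/Q = 1426 m³ / 425 m³·d⁻¹ = 3.356 d × 24 = 80.54 h.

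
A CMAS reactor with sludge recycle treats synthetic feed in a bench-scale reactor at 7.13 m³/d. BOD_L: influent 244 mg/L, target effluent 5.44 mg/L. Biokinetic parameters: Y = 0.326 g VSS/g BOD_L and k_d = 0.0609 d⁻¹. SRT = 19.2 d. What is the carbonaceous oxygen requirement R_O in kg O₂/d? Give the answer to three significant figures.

Observed yield with endogenous decay: Y_obs = Y / (1 + k_d·θ_c) = 0.326 / (1 + 0.0609 × 19.2) = 0.326 / 2.169 = 0.1503 g VSS/g BOD_L.
Substrate removed = Q·(S₀ − S) = 7.13 m³/d × (244 − 5.44) g/m³ = 1.7×10^3 g/d = 1.701 kg/d.
P_X = Y_obs·Q·(S₀ − S) = 0.1503 × 1.701 = 0.2556 kg VSS/d.
R_O = Q·ΔS − 1.42 P_X = 1.701 − 0.3630 = 1.338 kg O₂/d.

R_O ≈ 1.34 kg O₂/d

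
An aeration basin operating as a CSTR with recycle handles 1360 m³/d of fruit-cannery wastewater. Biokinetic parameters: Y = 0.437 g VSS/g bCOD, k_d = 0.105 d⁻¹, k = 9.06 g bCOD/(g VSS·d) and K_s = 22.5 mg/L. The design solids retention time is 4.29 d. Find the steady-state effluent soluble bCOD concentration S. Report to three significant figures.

S ≈ 2.10 mg/L

For a completely mixed reactor with recycle the Lawrence–McCarty relation gives S = K_s·(1 + k_d·θ_c) / [θ_c·(Y·k − k_d) − 1] = 22.5 × (1 + 0.105 × 4.29) / [4.29 × (0.437 × 9.06 − 0.105) − 1] = 32.64 / 15.53 = 2.101 mg/L.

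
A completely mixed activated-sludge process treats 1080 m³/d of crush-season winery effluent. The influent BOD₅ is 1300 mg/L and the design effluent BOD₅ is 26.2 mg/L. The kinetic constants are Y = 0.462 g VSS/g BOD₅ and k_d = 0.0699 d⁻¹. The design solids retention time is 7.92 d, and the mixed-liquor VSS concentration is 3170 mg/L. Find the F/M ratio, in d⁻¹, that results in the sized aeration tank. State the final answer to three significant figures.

F/M ≈ 0.433 d⁻¹

From the SRT design equation V = Y Q (S₀−S) θ_c / [X (1 + k_d θ_c)] = 0.462 × 1080 × (1300 − 26.2) × 7.92 / [3170 × (1 + 0.0699 × 7.92)] = 5.03×10^6 / 4925 = 1022 m³.
F/M = Q·S₀ / (V·X) = 1080 × 1300 / (1022 × 3170) = 0.4333 g BOD₅·(g VSS·d)⁻¹.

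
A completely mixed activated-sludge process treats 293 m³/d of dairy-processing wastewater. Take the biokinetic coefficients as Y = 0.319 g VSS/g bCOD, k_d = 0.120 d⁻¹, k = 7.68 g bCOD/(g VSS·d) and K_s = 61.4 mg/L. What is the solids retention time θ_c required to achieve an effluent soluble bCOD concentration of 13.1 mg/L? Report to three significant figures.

θ_c ≈ 3.22 d

At the target effluent, Y k S/(K_s+S) = 0.319×7.68×13.1/74.50 = 0.4308 d⁻¹.
θ_c = 1/(μ − k_d) = 1/(0.4308 − 0.120) = 1/0.3108 = 3.218 d.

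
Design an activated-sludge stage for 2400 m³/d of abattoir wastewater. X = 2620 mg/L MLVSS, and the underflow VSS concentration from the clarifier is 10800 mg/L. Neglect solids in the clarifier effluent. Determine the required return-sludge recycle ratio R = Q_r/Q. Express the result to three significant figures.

R = Q_r/Q = X/(X_r − X) = 2620 / (10800 − 2620) = 0.3203.

R ≈ 0.320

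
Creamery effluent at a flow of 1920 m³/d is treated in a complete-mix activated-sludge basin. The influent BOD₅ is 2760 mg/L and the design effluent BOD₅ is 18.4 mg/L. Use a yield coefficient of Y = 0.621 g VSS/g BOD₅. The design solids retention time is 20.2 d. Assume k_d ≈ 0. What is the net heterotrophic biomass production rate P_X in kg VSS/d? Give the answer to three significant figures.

Since k_d ≈ 0, Y_obs = Y = 0.621 g VSS/g BOD₅.
Mass of BOD₅ removed per day: Q(S₀ − S) = 1920 × 2742 g/m³ = 5264 kg/d.
Net biomass production P_X = Y_obs × Q·(S₀ − S) = 0.6210 × 5264 = 3269 kg VSS/d.

P_X ≈ 3270 kg VSS/d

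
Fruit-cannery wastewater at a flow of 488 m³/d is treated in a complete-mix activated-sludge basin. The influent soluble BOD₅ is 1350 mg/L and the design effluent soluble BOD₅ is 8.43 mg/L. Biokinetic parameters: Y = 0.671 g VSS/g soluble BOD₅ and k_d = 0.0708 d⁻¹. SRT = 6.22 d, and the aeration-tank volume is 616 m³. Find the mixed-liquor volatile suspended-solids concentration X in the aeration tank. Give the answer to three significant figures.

X = Y·Q·ΔS·θ_c / [V·(1 + k_d θ_c)] = 0.671 × 488 × (1350 − 8.43) × 6.22 / [616 × (1 + 0.0708 × 6.22)] = 3080 mg/L.

X ≈ 3080 mg/L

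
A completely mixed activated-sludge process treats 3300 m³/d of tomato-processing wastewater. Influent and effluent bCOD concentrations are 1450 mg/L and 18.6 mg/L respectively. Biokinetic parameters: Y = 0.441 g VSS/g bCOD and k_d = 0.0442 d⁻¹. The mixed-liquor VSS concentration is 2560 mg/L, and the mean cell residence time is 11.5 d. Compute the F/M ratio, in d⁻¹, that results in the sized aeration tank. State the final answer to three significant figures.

F/M ≈ 0.301 d⁻¹

Steady-state biomass mass balance: V·X·(1 + k_d·θ_c) = Y·Q·(S₀ − S)·θ_c, so V = 0.441 × 3300 × (1450 − 18.6) × 11.5 / [2560 × (1 + 0.0442 × 11.5)] = 2.4×10^7 / 3861 = 6204 m³.
F/M = applied load / biomass = Q·S₀/(V·X) = 3300 × 1450 / (6204 × 2560) = 0.3013 d⁻¹.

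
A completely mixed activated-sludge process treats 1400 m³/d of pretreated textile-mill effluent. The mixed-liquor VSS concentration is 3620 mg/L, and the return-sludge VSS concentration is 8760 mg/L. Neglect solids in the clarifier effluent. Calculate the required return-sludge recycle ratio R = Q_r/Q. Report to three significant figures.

R ≈ 0.704

Solids balance on the clarifier gives (1+R)X = R·X_r, so R = X/(X_r − X) = 3620 / (8760 − 3620) = 0.7043.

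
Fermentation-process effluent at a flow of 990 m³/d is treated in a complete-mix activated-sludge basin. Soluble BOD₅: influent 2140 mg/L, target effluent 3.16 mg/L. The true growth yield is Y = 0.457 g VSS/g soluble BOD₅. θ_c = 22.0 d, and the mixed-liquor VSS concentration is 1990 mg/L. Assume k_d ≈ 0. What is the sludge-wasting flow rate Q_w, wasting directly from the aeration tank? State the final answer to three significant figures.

Biomass mass balance (decay neglected): V·X = Y·Q·(S₀ − S)·θ_c, so V = 0.457 × 990 × (2140 − 3.16) × 22.0 / 1990 = 10688 m³.
For wasting at MLVSS concentration, Q_w = V/θ_c = 10688/22.0 = 485.8 m³/d.

Q_w ≈ 486 m³/d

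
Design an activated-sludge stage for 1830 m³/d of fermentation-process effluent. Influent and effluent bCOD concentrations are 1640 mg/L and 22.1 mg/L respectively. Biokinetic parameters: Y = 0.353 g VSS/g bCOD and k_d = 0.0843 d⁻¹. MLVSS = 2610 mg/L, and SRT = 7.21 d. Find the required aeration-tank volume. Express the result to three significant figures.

Steady-state biomass mass balance: V·X·(1 + k_d·θ_c) = Y·Q·(S₀ − S)·θ_c, so V = 0.353 × 1830 × (1640 − 22.1) × 7.21 / [2610 × (1 + 0.0843 × 7.21)] = 7.54×10^6 / 4196 = 1796 m³.

V ≈ 1800 m³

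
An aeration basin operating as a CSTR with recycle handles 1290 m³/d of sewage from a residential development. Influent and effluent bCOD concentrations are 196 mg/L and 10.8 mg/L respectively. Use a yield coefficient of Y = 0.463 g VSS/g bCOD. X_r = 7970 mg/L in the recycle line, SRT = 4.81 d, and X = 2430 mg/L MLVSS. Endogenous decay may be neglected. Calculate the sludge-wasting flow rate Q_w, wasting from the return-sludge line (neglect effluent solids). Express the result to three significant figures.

With k_d = 0 the design equation reduces to V = Y Q (S₀−S) θ_c / X = 0.463 × 1290 × (196 − 10.8) × 4.81 / 2430 = 219.0 m³.
Wasting from the return line (neglecting effluent solids): Q_w = V·X / (θ_c·X_r) = 219.0 × 2430 / (4.81 × 7970) = 13.88 m³/d.

Q_w ≈ 13.9 m³/d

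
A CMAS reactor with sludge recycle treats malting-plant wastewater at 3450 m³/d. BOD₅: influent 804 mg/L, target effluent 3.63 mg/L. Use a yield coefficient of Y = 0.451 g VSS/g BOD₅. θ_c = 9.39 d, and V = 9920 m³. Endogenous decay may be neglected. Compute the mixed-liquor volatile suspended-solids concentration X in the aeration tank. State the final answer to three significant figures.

Without decay, X = Y Q (S₀−S) θ_c / V = 0.451 × 3450 × (804 − 3.63) × 9.39 / 9920 = 1179 mg/L.

X ≈ 1180 mg/L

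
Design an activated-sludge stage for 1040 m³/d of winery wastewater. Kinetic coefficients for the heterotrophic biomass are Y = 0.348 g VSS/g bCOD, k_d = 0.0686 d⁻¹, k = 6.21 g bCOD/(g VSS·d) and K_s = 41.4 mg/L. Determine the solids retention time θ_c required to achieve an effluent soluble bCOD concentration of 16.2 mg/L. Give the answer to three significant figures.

From 1/θ_c = Y·k·S/(K_s + S) − k_d: Y·k·S/(K_s+S) = 0.348 × 6.21 × 16.2 / (41.4 + 16.2) = 0.6078 d⁻¹.
1/θ_c = 0.6078 − 0.0686 = 0.5392 d⁻¹, so θ_c = 1.855 d.

θ_c ≈ 1.85 d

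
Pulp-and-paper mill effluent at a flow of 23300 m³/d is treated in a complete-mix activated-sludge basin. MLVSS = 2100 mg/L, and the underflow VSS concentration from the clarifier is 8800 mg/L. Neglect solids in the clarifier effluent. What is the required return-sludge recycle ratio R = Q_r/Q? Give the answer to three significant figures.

R ≈ 0.313

Solids balance on the clarifier gives (1+R)X = R·X_r, so R = X/(X_r − X) = 2100 / (8800 − 2100) = 0.3134.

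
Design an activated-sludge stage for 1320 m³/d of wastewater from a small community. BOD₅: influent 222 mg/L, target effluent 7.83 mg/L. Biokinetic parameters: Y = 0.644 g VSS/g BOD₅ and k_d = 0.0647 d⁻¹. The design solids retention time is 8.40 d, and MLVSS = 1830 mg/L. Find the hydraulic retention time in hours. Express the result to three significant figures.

τ ≈ 9.84 h

Steady-state biomass mass balance: V·X·(1 + k_d·θ_c) = Y·Q·(S₀ − S)·θ_c, so V = 0.644 × 1320 × (222 − 7.83) × 8.40 / [1830 × (1 + 0.0647 × 8.40)] = 1.53×10^6 / 2825 = 541.4 m³.
τ = V/Q = 541.4/1320 = 0.4102 d, or 9.844 h.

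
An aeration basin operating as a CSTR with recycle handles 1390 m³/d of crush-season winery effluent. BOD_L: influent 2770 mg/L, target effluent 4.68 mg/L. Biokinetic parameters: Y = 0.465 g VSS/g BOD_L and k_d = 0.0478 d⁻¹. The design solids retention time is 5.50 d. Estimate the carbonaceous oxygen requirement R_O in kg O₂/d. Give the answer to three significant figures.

R_O ≈ 1830 kg O₂/d

The observed yield is Y_obs = Y/(1 + k_d·θ_c) = 0.465 / (1 + 0.0478 × 5.50) = 0.465 / 1.263 = 0.3682 g VSS per g BOD_L removed.
Mass of BOD_L removed per day: Q(S₀ − S) = 1390 × 2765 g/m³ = 3844 kg/d.
Net sludge production P_X = 0.3682 × 3844 = 1415 kg VSS/d.
Carbonaceous O₂ demand = substrate oxidised − cell-mass equivalent = 3844 − 1.42 × 1415 = 1834 kg O₂/d.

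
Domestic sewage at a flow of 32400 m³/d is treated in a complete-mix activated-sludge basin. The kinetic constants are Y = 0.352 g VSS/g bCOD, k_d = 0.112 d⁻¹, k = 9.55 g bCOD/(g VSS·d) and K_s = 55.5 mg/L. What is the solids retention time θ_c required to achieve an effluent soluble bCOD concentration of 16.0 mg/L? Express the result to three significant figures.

θ_c ≈ 1.56 d

At the target effluent, Y k S/(K_s+S) = 0.352×9.55×16.0/71.50 = 0.7522 d⁻¹.
Then 1/θ_c = μ − k_d = 0.7522 − 0.112 = 0.6402 d⁻¹, giving θ_c = 1.562 d.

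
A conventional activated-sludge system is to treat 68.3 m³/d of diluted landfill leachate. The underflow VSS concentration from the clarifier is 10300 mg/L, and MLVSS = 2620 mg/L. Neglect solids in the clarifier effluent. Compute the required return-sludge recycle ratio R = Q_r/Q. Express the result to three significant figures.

R ≈ 0.341

R = Q_r/Q = X/(X_r − X) = 2620 / (10300 − 2620) = 0.3411.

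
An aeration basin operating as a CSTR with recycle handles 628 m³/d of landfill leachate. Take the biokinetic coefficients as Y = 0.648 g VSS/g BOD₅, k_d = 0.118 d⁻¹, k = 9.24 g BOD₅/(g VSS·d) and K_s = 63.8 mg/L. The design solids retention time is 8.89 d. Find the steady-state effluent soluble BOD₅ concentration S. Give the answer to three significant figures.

For a completely mixed reactor with recycle the Lawrence–McCarty relation gives S = K_s·(1 + k_d·θ_c) / [θ_c·(Y·k − k_d) − 1] = 63.8 × (1 + 0.118 × 8.89) / [8.89 × (0.648 × 9.24 − 0.118) − 1] = 130.7 / 51.18 = 2.554 mg/L.

S ≈ 2.55 mg/L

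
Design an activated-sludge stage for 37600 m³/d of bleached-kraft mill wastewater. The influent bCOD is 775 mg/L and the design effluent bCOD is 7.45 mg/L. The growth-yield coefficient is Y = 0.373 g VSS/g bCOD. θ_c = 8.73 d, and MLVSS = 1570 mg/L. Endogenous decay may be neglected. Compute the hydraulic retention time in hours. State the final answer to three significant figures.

τ ≈ 38.2 h

With k_d = 0 the design equation reduces to V = Y Q (S₀−S) θ_c / X = 0.373 × 37600 × (775 − 7.45) × 8.73 / 1570 = 59857 m³.
HRT = V/Q = 59857 m³ / 37600 m³·d⁻¹ = 1.592 d × 24 = 38.21 h.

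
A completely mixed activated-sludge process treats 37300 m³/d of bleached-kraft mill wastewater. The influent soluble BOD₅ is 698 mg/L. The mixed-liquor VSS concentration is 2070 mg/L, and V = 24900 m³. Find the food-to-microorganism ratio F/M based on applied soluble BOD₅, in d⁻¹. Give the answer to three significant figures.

F/M ≈ 0.505 d⁻¹

Food-to-microorganism ratio F/M = Q S₀ / (V X) = 37300 × 698 / (24900 × 2070) = 0.5051 d⁻¹.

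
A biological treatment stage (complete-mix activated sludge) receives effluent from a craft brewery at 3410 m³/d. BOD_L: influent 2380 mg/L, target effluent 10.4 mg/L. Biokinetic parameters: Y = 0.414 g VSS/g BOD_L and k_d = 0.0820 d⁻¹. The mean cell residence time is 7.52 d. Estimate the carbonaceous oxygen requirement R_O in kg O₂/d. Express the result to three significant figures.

Observed yield with endogenous decay: Y_obs = Y / (1 + k_d·θ_c) = 0.414 / (1 + 0.0820 × 7.52) = 0.414 / 1.617 = 0.2561 g VSS/g BOD_L.
Mass of BOD_L removed per day: Q(S₀ − S) = 3410 × 2370 g/m³ = 8080 kg/d.
Biomass synthesised: P_X = Y_obs × 8080 = 2069 kg VSS/d.
Carbonaceous O₂ demand = substrate oxidised − cell-mass equivalent = 8080 − 1.42 × 2069 = 5142 kg O₂/d.

R_O ≈ 5140 kg O₂/d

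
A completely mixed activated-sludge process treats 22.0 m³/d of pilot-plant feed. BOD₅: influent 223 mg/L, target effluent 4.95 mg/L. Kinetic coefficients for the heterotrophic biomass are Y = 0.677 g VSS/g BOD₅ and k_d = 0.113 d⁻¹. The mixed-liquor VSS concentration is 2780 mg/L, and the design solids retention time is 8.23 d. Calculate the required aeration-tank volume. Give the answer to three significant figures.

V ≈ 4.98 m³

From the SRT design equation V = Y Q (S₀−S) θ_c / [X (1 + k_d θ_c)] = 0.677 × 22.0 × (223 − 4.95) × 8.23 / [2780 × (1 + 0.113 × 8.23)] = 2.67×10^4 / 5365 = 4.982 m³.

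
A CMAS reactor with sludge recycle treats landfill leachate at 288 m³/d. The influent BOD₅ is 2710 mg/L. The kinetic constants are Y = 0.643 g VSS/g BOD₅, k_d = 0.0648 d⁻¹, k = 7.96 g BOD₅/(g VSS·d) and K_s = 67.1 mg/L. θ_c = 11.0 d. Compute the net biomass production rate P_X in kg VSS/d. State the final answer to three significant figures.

P_X ≈ 293 kg VSS/d

Effluent substrate depends only on kinetics and SRT: S = K_s(1 + k_d θ_c) / [θ_c(Yk − k_d) − 1] = 67.1 × (1 + 0.0648 × 11.0) / [11.0 × (0.643 × 7.96 − 0.0648) − 1] = 114.9 / 54.59 = 2.105 mg/L.
Y_obs = Y / (1 + k_d θ_c) = 0.643 / (1 + 0.0648 × 11.0) = 0.643 / 1.713 = 0.3754.
Q·(S₀ − S) = 288 × (2710 − 2.11) × 10⁻³ = 779.9 kg/d removed.
So the net sludge growth is P_X = 0.3754 × 779.9 = 292.8 kg VSS/d.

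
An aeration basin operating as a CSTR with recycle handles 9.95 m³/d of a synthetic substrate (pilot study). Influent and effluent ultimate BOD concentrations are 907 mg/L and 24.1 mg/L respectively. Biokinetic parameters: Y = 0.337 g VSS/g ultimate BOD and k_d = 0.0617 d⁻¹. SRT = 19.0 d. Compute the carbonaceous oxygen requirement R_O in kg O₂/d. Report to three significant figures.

Y_obs = Y / (1 + k_d θ_c) = 0.337 / (1 + 0.0617 × 19.0) = 0.337 / 2.172 = 0.1551.
Substrate removed = Q·(S₀ − S) = 9.95 m³/d × (907 − 24.1) g/m³ = 8.78×10^3 g/d = 8.785 kg/d.
Net sludge production P_X = 0.1551 × 8.785 = 1.363 kg VSS/d.
Carbonaceous O₂ demand = substrate oxidised − cell-mass equivalent = 8.785 − 1.42 × 1.363 = 6.850 kg O₂/d.

R_O ≈ 6.85 kg O₂/d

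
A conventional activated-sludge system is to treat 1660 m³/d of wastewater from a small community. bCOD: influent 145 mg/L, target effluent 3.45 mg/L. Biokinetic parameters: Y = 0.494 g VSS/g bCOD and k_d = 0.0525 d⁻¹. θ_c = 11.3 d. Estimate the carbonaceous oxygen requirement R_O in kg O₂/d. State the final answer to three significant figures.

The observed yield is Y_obs = Y/(1 + k_d·θ_c) = 0.494 / (1 + 0.0525 × 11.3) = 0.494 / 1.593 = 0.3101 g VSS per g bCOD removed.
Mass of bCOD removed per day: Q(S₀ − S) = 1660 × 141.6 g/m³ = 235.0 kg/d.
P_X = Y_obs·Q·(S₀ − S) = 0.3101 × 235.0 = 72.86 kg VSS/d.
R_O = Q·ΔS − 1.42 P_X = 235.0 − 103.5 = 131.5 kg O₂/d.

R_O ≈ 132 kg O₂/d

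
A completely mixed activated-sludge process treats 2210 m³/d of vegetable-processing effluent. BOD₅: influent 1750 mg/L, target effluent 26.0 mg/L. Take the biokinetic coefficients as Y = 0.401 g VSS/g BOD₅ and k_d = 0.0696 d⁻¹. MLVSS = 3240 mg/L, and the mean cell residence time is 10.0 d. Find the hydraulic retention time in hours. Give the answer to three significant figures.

τ ≈ 30.2 h

Rearranging the biomass balance for a CMAS with decay, V = Y·Q·ΔS·θ_c / [X·(1+k_d θ_c)] = 0.401 × 2210 × (1750 − 26.0) × 10.0 / [3240 × (1 + 0.0696 × 10.0)] = 1.53×10^7 / 5495 = 2780 m³.
HRT = V/Q = 2780 m³ / 2210 m³·d⁻¹ = 1.258 d × 24 = 30.19 h.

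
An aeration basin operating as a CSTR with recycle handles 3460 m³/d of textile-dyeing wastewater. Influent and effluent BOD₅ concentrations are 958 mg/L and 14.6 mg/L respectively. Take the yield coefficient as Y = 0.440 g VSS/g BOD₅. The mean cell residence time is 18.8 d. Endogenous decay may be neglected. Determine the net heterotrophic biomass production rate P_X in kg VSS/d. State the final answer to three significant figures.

P_X ≈ 1440 kg VSS/d

With endogenous decay neglected, the observed yield equals the true yield: Y_obs = Y = 0.440 g VSS/g BOD₅.
Q·(S₀ − S) = 3460 × (958 − 14.6) × 10⁻³ = 3264 kg/d removed.
So the net sludge growth is P_X = 0.4400 × 3264 = 1436 kg VSS/d.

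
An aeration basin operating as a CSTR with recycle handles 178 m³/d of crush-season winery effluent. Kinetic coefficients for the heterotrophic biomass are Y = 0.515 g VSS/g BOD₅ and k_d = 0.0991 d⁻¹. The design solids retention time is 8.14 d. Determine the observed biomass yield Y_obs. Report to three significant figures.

Y_obs ≈ 0.285 g VSS/g BOD₅

Correct the yield for decay: Y_obs = Y/(1 + k_d θ_c) = 0.515 / (1 + 0.0991 × 8.14) = 0.515 / 1.807 = 0.2851.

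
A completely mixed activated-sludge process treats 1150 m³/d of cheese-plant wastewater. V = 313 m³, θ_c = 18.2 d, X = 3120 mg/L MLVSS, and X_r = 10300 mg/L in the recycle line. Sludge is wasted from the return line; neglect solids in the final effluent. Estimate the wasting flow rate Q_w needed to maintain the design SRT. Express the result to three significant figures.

Wasting from the return line (neglecting effluent solids): Q_w = V·X / (θ_c·X_r) = 313.0 × 3120 / (18.2 × 10300) = 5.209 m³/d.

Q_w ≈ 5.21 m³/d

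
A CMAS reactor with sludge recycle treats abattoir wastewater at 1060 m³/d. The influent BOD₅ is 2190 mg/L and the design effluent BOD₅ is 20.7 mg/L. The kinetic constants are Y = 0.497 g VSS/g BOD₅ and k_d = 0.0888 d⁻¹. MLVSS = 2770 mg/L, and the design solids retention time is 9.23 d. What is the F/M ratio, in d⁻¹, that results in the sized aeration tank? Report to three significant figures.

From the SRT design equation V = Y Q (S₀−S) θ_c / [X (1 + k_d θ_c)] = 0.497 × 1060 × (2190 − 20.7) × 9.23 / [2770 × (1 + 0.0888 × 9.23)] = 1.05×10^7 / 5040 = 2093 m³.
Food-to-microorganism ratio F/M = Q S₀ / (V X) = 1060 × 2190 / (2093 × 2770) = 0.4004 d⁻¹.

F/M ≈ 0.400 d⁻¹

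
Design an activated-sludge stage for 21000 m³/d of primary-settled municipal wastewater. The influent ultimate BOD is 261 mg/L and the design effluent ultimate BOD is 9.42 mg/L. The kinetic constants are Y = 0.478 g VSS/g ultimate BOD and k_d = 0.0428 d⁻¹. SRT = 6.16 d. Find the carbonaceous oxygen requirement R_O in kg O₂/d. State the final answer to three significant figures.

R_O ≈ 2450 kg O₂/d

Y_obs = Y / (1 + k_d θ_c) = 0.478 / (1 + 0.0428 × 6.16) = 0.478 / 1.264 = 0.3783.
Substrate removed = Q·(S₀ − S) = 21000 m³/d × (261 − 9.42) g/m³ = 5.28×10^6 g/d = 5283 kg/d.
P_X = Y_obs·Q·(S₀ − S) = 0.3783 × 5283 = 1998 kg VSS/d.
R_O = Q·ΔS − 1.42 P_X = 5283 − 2838 = 2445 kg O₂/d.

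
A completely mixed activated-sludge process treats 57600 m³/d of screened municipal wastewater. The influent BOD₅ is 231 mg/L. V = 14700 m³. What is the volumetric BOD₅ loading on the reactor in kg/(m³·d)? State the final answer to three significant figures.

Applied BOD₅ load per unit volume = Q·S₀/V = (57600 × 231/1000)/14700 = 0.9051 kg BOD₅·m⁻³·d⁻¹.

L_v ≈ 0.905 kg BOD₅/(m³·d)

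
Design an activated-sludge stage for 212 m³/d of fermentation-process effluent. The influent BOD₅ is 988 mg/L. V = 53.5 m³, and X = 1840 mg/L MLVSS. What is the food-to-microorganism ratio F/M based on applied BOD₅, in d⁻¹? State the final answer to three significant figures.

F/M ≈ 2.13 d⁻¹

F/M = applied load / biomass = Q·S₀/(V·X) = 212 × 988 / (53.50 × 1840) = 2.128 d⁻¹.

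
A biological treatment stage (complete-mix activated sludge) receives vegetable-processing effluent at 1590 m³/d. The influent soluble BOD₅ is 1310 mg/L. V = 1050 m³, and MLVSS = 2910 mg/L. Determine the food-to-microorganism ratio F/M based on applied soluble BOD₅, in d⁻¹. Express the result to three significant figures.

F/M = applied load / biomass = Q·S₀/(V·X) = 1590 × 1310 / (1050 × 2910) = 0.6817 d⁻¹.

F/M ≈ 0.682 d⁻¹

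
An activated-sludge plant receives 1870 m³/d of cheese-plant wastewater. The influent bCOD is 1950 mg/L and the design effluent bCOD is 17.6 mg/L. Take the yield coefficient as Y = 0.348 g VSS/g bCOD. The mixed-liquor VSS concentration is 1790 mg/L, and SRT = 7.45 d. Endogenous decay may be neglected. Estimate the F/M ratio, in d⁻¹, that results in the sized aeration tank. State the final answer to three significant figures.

With k_d = 0 the design equation reduces to V = Y Q (S₀−S) θ_c / X = 0.348 × 1870 × (1950 − 17.6) × 7.45 / 1790 = 5234 m³.
F/M = applied load / biomass = Q·S₀/(V·X) = 1870 × 1950 / (5234 × 1790) = 0.3892 d⁻¹.

F/M ≈ 0.389 d⁻¹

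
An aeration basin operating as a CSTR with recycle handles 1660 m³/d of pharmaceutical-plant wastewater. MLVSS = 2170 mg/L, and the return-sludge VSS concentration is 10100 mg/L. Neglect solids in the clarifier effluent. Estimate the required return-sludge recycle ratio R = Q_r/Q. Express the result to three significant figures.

R ≈ 0.274

R = Q_r/Q = X/(X_r − X) = 2170 / (10100 − 2170) = 0.2736.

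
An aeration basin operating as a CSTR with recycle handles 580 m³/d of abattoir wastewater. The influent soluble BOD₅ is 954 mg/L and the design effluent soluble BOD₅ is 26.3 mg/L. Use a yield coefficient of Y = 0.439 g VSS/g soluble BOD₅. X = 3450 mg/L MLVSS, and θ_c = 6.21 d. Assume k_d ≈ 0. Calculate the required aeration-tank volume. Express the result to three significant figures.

V ≈ 425 m³

Biomass mass balance (decay neglected): V·X = Y·Q·(S₀ − S)·θ_c, so V = 0.439 × 580 × (954 − 26.3) × 6.21 / 3450 = 425.2 m³.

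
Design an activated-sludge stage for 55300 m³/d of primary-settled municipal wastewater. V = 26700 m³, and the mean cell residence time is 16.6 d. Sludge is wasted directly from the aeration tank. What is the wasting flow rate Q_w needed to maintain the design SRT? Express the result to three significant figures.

For wasting at MLVSS concentration, Q_w = V/θ_c = 26700/16.6 = 1608 m³/d.

Q_w ≈ 1610 m³/d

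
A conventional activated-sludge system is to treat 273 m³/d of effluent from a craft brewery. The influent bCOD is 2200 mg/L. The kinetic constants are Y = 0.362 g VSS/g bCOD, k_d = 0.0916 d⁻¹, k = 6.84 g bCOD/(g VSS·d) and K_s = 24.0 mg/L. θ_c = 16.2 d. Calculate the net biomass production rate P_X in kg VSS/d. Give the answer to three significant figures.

Effluent substrate depends only on kinetics and SRT: S = K_s(1 + k_d θ_c) / [θ_c(Yk − k_d) − 1] = 24.0 × (1 + 0.0916 × 16.2) / [16.2 × (0.362 × 6.84 − 0.0916) − 1] = 59.61 / 37.63 = 1.584 mg/L.
Observed yield with endogenous decay: Y_obs = Y / (1 + k_d·θ_c) = 0.362 / (1 + 0.0916 × 16.2) = 0.362 / 2.484 = 0.1457 g VSS/g bCOD.
ΔS = 2200 − 1.58 = 2198 mg/L, so the substrate removal rate is 273 × 2198/1000 = 600.2 kg bCOD/d.
P_X = Y_obs · Q(S₀ − S) = 0.1457 × 600.2 = 87.47 kg VSS/d.

P_X ≈ 87.5 kg VSS/d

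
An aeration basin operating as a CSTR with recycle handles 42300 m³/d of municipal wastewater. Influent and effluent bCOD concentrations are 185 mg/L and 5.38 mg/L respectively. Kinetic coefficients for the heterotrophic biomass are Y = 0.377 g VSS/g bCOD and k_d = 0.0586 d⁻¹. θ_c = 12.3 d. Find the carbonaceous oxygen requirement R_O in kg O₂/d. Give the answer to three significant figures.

R_O ≈ 5230 kg O₂/d

The observed yield is Y_obs = Y/(1 + k_d·θ_c) = 0.377 / (1 + 0.0586 × 12.3) = 0.377 / 1.721 = 0.2191 g VSS per g bCOD removed.
Mass of bCOD removed per day: Q(S₀ − S) = 42300 × 179.6 g/m³ = 7598 kg/d.
Net sludge production P_X = 0.2191 × 7598 = 1665 kg VSS/d.
Carbonaceous O₂ demand = substrate oxidised − cell-mass equivalent = 7598 − 1.42 × 1665 = 5234 kg O₂/d.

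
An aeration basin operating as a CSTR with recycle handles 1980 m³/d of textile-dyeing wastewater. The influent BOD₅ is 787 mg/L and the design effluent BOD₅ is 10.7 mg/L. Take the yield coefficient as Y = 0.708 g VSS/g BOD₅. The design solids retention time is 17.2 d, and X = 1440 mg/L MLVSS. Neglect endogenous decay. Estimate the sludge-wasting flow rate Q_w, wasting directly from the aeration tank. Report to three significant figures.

Q_w ≈ 756 m³/d

With k_d = 0 the design equation reduces to V = Y Q (S₀−S) θ_c / X = 0.708 × 1980 × (787 − 10.7) × 17.2 / 1440 = 12999 m³.
Wasting from the aeration tank: Q_w = V / θ_c = 12999 / 17.2 = 755.7 m³/d.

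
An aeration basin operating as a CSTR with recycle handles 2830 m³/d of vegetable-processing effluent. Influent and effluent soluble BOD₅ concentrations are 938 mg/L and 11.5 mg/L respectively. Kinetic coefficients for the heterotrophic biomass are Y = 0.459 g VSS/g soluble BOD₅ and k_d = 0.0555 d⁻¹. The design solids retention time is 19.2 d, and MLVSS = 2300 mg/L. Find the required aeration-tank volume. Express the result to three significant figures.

Rearranging the biomass balance for a CMAS with decay, V = Y·Q·ΔS·θ_c / [X·(1+k_d θ_c)] = 0.459 × 2830 × (938 − 11.5) × 19.2 / [2300 × (1 + 0.0555 × 19.2)] = 2.31×10^7 / 4751 = 4864 m³.

V ≈ 4860 m³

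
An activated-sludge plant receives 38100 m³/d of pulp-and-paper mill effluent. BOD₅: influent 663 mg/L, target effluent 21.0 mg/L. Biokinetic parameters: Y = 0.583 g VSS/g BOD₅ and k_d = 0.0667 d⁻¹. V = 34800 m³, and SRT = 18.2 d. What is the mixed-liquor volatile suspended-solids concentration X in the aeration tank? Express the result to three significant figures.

Solving the biomass balance for X: X = Y Q (S₀−S) θ_c / [V (1+k_d θ_c)] = 0.583 × 38100 × (663 − 21.0) × 18.2 / [34800 × (1 + 0.0667 × 18.2)] = 3369 mg/L.

X ≈ 3370 mg/L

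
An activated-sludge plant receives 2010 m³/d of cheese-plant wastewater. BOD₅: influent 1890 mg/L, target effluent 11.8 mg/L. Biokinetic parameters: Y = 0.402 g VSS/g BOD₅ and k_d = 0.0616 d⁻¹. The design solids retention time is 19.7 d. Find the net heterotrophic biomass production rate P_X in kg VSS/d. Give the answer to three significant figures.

P_X ≈ 686 kg VSS/d

Y_obs = Y / (1 + k_d θ_c) = 0.402 / (1 + 0.0616 × 19.7) = 0.402 / 2.214 = 0.1816.
ΔS = 1890 − 11.8 = 1878 mg/L, so the substrate removal rate is 2010 × 1878/1000 = 3775 kg BOD₅/d.
P_X = Y_obs · Q(S₀ − S) = 0.1816 × 3775 = 685.6 kg VSS/d.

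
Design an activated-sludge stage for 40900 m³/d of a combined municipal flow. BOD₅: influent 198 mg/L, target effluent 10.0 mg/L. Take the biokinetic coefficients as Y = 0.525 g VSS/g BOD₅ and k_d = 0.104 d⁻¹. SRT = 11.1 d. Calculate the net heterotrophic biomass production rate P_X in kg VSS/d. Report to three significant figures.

P_X ≈ 1870 kg VSS/d

Y_obs = Y / (1 + k_d θ_c) = 0.525 / (1 + 0.104 × 11.1) = 0.525 / 2.154 = 0.2437.
ΔS = 198 − 10.0 = 188.0 mg/L, so the substrate removal rate is 40900 × 188.0/1000 = 7689 kg BOD₅/d.
Biomass produced: P_X = Y_obs·Q·ΔS = 0.2437 × 7689 ≈ 1874 kg VSS/d.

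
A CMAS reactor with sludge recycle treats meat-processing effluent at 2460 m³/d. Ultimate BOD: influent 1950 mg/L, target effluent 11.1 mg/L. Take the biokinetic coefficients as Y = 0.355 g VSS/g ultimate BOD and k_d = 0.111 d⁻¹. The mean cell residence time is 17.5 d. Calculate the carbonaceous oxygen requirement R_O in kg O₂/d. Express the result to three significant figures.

Correct the yield for decay: Y_obs = Y/(1 + k_d θ_c) = 0.355 / (1 + 0.111 × 17.5) = 0.355 / 2.942 = 0.1206.
ΔS = 1950 − 11.1 = 1939 mg/L, so the substrate removal rate is 2460 × 1939/1000 = 4770 kg ultimate BOD/d.
Net sludge production P_X = 0.1206 × 4770 = 575.4 kg VSS/d.
R_O = Q·(S₀ − S) − 1.42·P_X = 4770 − 1.42 × 575.4 = 3953 kg O₂/d.

R_O ≈ 3950 kg O₂/d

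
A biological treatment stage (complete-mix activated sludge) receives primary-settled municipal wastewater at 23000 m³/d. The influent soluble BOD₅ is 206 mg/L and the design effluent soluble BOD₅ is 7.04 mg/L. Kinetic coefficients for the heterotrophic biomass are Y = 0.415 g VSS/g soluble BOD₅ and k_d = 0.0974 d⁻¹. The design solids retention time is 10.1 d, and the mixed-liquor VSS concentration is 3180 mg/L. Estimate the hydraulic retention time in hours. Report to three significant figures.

τ ≈ 3.17 h

Rearranging the biomass balance for a CMAS with decay, V = Y·Q·ΔS·θ_c / [X·(1+k_d θ_c)] = 0.415 × 23000 × (206 − 7.04) × 10.1 / [3180 × (1 + 0.0974 × 10.1)] = 1.92×10^7 / 6308 = 3041 m³.
HRT = V/Q = 3041 m³ / 23000 m³·d⁻¹ = 0.1322 d × 24 = 3.173 h.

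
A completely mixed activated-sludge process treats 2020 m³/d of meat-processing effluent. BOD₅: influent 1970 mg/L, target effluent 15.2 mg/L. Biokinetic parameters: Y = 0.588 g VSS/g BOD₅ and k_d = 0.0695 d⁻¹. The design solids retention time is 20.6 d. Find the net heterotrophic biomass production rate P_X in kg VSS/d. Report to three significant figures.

P_X ≈ 955 kg VSS/d

Y_obs = Y / (1 + k_d θ_c) = 0.588 / (1 + 0.0695 × 20.6) = 0.588 / 2.432 = 0.2418.
Q·(S₀ − S) = 2020 × (1970 − 15.2) × 10⁻³ = 3949 kg/d removed.
P_X = Y_obs · Q(S₀ − S) = 0.2418 × 3949 = 954.8 kg VSS/d.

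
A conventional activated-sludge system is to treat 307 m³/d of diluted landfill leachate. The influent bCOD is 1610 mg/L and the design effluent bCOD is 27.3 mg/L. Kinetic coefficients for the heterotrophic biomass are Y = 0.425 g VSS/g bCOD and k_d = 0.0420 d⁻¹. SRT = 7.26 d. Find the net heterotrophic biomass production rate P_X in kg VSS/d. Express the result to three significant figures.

P_X ≈ 158 kg VSS/d

The observed yield is Y_obs = Y/(1 + k_d·θ_c) = 0.425 / (1 + 0.0420 × 7.26) = 0.425 / 1.305 = 0.3257 g VSS per g bCOD removed.
Substrate removed = Q·(S₀ − S) = 307 m³/d × (1610 − 27.3) g/m³ = 4.86×10^5 g/d = 485.9 kg/d.
Net biomass production P_X = Y_obs × Q·(S₀ − S) = 0.3257 × 485.9 = 158.2 kg VSS/d.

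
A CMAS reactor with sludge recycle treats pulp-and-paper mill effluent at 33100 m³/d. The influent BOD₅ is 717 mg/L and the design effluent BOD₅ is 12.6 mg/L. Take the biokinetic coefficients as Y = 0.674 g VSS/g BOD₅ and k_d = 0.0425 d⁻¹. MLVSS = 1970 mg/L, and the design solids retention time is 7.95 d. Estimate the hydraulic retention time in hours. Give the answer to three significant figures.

τ ≈ 34.4 h

Rearranging the biomass balance for a CMAS with decay, V = Y·Q·ΔS·θ_c / [X·(1+k_d θ_c)] = 0.674 × 33100 × (717 − 12.6) × 7.95 / [1970 × (1 + 0.0425 × 7.95)] = 1.25×10^8 / 2636 = 47402 m³.
HRT = V/Q = 47402 m³ / 33100 m³·d⁻¹ = 1.432 d × 24 = 34.37 h.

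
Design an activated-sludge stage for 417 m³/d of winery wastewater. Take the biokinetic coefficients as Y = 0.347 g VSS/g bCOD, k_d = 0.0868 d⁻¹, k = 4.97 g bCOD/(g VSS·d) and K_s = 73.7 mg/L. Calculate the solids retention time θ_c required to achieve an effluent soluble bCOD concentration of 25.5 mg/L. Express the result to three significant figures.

θ_c ≈ 2.80 d

At the target effluent, Y k S/(K_s+S) = 0.347×4.97×25.5/99.20 = 0.4433 d⁻¹.
Then 1/θ_c = μ − k_d = 0.4433 − 0.0868 = 0.3565 d⁻¹, giving θ_c = 2.805 d.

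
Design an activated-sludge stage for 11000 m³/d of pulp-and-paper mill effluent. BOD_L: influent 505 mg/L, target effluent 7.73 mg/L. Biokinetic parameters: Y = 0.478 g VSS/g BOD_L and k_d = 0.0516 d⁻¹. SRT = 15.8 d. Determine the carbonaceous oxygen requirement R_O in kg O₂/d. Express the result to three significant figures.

R_O ≈ 3420 kg O₂/d

Y_obs = Y / (1 + k_d θ_c) = 0.478 / (1 + 0.0516 × 15.8) = 0.478 / 1.815 = 0.2633.
Q·(S₀ − S) = 11000 × (505 − 7.73) × 10⁻³ = 5470 kg/d removed.
Net sludge production P_X = 0.2633 × 5470 = 1440 kg VSS/d.
R_O = Q·ΔS − 1.42 P_X = 5470 − 2045 = 3425 kg O₂/d.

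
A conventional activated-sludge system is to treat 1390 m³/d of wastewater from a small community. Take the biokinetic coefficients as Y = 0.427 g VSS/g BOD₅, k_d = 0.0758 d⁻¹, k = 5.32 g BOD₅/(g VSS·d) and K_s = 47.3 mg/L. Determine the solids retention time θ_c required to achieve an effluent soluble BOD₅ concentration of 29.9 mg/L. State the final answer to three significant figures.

At the target effluent, Y k S/(K_s+S) = 0.427×5.32×29.9/77.20 = 0.8798 d⁻¹.
Then 1/θ_c = μ − k_d = 0.8798 − 0.0758 = 0.8040 d⁻¹, giving θ_c = 1.244 d.

θ_c ≈ 1.24 d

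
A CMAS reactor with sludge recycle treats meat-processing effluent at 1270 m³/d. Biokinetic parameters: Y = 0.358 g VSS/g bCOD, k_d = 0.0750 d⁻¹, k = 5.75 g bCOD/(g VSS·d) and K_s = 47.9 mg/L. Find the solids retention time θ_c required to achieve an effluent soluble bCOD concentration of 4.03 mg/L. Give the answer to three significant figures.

At the target effluent, Y k S/(K_s+S) = 0.358×5.75×4.03/51.93 = 0.1597 d⁻¹.
θ_c = 1/(μ − k_d) = 1/(0.1597 − 0.0750) = 1/0.08475 = 11.80 d.

θ_c ≈ 11.8 d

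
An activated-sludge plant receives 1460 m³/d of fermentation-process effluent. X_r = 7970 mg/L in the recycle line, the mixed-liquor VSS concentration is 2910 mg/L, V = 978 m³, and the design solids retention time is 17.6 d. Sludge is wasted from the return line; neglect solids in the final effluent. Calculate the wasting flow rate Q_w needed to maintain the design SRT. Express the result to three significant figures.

Q_w ≈ 20.3 m³/d

Q_w = (V·X)/(θ_c X_r) = 978.0 × 2910 / (17.6 × 7970) = 20.29 m³/d.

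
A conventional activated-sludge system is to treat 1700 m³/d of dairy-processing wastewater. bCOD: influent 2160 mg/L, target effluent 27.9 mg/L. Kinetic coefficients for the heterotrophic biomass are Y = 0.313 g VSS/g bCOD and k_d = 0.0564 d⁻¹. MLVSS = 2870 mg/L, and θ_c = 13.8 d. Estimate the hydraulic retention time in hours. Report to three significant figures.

τ ≈ 43.3 h

Steady-state biomass mass balance: V·X·(1 + k_d·θ_c) = Y·Q·(S₀ − S)·θ_c, so V = 0.313 × 1700 × (2160 − 27.9) × 13.8 / [2870 × (1 + 0.0564 × 13.8)] = 1.57×10^7 / 5104 = 3068 m³.
τ = V/Q = 3068/1700 = 1.804 d, or 43.31 h.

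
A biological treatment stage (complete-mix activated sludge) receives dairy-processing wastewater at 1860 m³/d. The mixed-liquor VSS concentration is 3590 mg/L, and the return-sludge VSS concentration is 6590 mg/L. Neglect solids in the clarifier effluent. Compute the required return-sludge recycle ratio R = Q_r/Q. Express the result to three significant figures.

R ≈ 1.20

Mass balance around the secondary clarifier (neglecting effluent solids): R = X / (X_r − X) = 3590 / (6590 − 3590) = 1.197.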